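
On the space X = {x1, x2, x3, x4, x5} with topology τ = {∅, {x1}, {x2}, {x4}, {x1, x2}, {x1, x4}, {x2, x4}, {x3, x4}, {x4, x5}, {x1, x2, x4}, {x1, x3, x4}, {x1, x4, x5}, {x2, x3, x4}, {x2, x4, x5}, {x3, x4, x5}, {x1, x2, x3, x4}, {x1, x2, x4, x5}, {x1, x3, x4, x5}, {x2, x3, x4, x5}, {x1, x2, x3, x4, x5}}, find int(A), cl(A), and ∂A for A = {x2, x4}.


int(A) = {x2, x4}, cl(A) = {x2, x3, x4, x5}, ∂A = {x3, x5}.

Closed sets in (X, τ) are complements of opens:
  closed(X, τ) = {∅, {x1}, {x2}, {x3}, {x5}, {x1, x2}, {x1, x3}, {x1, x5}, {x2, x3}, {x2, x5}, {x3, x5}, {x1, x2, x3}, {x1, x2, x5}, {x1, x3, x5}, {x2, x3, x5}, {x3, x4, x5}, {x1, x2, x3, x5}, {x1, x3, x4, x5}, {x2, x3, x4, x5}, {x1, x2, x3, x4, x5}}.
int(A) = ⋃ {U ∈ τ : U ⊆ A}. Opens contained in A: ∅, {x2}, {x4}, {x2, x4}.
Taking the union of these: int(A) = {x2, x4}.
cl(A) = ⋂ {C closed : A ⊆ C}. Closed sets containing A: {x2, x3, x4, x5}, {x1, x2, x3, x4, x5}.
Intersecting these: cl(A) = {x2, x3, x4, x5}.
∂A = cl(A) ∖ int(A) = {x2, x3, x4, x5} ∖ {x2, x4} = {x3, x5}.


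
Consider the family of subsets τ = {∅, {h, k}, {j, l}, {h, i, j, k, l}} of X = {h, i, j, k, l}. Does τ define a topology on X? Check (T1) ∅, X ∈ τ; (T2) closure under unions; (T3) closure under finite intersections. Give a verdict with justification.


τ is NOT a topology on X.

Axiom (T1): ∅ ∈ τ? Yes; X ∈ τ? Yes.
Axiom (T2/T3): check pairwise unions and intersections of members of τ.
Counterexample for (T2): {h, k} ∪ {j, l} = {h, j, k, l} ∉ τ. Therefore τ is NOT a topology.


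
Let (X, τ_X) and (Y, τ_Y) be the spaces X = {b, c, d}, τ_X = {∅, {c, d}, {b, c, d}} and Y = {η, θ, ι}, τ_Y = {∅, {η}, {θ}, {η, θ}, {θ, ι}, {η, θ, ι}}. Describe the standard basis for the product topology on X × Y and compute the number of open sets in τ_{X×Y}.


Basis B = {∅ × ∅, {c, d} × {η}, {c, d} × {θ}, {b, c, d} × {η}, {b, c, d} × {θ}, {c, d} × {η, θ}, {c, d} × {θ, ι}, {b, c, d} × {η, θ}, {b, c, d} × {θ, ι}, {c, d} × {η, θ, ι}, {b, c, d} × {η, θ, ι}}; |τ_{X×Y}| = 18.

Enumerate products U × V with U ∈ τ_X, V ∈ τ_Y (deduplicated):
  ∅ × ∅ = {} (∅)
  {c, d} × {η} = {(c,η), (d,η)}
  {c, d} × {θ} = {(c,θ), (d,θ)}
  {b, c, d} × {η} = {(b,η), (c,η), (d,η)}
  {b, c, d} × {θ} = {(b,θ), (c,θ), (d,θ)}
  {c, d} × {η, θ} = {(c,η), (c,θ), (d,η), (d,θ)}
  {c, d} × {θ, ι} = {(c,θ), (c,ι), (d,θ), (d,ι)}
  {b, c, d} × {η, θ} = {(b,η), (b,θ), (c,η), (c,θ), (d,η), (d,θ)}
  {b, c, d} × {θ, ι} = {(b,θ), (b,ι), (c,θ), (c,ι), (d,θ), (d,ι)}
  {c, d} × {η, θ, ι} = {(c,η), (c,θ), (c,ι), (d,η), (d,θ), (d,ι)}
  {b, c, d} × {η, θ, ι} = {(b,η), (b,θ), (b,ι), (c,η), (c,θ), (c,ι), (d,η), (d,θ), (d,ι)}
These 11 distinct sets form the basis B.
Close under arbitrary unions to get τ_{X×Y}; counting gives |τ_{X×Y}| = 18.


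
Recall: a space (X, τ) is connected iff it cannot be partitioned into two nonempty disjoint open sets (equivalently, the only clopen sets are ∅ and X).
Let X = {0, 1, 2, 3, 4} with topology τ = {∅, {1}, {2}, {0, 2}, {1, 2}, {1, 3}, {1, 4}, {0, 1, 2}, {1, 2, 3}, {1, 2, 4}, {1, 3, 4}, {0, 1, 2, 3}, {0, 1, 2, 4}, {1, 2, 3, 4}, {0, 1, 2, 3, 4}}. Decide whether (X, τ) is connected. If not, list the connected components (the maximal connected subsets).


(X, τ) is disconnected; components = [{0, 2}, {1, 3, 4}].

Find clopen sets (U ∈ τ with X ∖ U ∈ τ):
  U = ∅, X ∖ U = {0, 1, 2, 3, 4} — both open, so U is clopen.
  U = {0, 2}, X ∖ U = {1, 3, 4} — both open, so U is clopen.
  U = {1, 3, 4}, X ∖ U = {0, 2} — both open, so U is clopen.
  U = {0, 1, 2, 3, 4}, X ∖ U = ∅ — both open, so U is clopen.
Nontrivial clopen(s) exist: e.g. {0, 2}. So (X, τ) is disconnected.
Compute connected components by grouping points that agree on all clopens:
  component: {0, 2}
  component: {1, 3, 4}


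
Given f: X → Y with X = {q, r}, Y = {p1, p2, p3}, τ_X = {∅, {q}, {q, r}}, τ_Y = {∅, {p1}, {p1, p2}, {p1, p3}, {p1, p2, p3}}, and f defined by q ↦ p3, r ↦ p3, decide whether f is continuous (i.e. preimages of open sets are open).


f IS continuous.

Compute f^{-1}(U) for each U ∈ τ_Y:
  U = ∅: f^{-1}(U) = ∅ ∈ τ_X ✓.
  U = {p1}: f^{-1}(U) = ∅ ∈ τ_X ✓.
  U = {p1, p2}: f^{-1}(U) = ∅ ∈ τ_X ✓.
  U = {p1, p3}: f^{-1}(U) = {q, r} ∈ τ_X ✓.
  U = {p1, p2, p3}: f^{-1}(U) = {q, r} ∈ τ_X ✓.
Every preimage lies in τ_X, so f IS continuous.


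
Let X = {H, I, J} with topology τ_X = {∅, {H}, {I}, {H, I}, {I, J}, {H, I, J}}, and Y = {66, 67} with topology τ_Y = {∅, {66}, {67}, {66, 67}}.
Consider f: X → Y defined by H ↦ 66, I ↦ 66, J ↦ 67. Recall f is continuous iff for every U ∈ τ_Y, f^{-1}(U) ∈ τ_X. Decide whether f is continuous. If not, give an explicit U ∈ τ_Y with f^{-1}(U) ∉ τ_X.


f is NOT continuous.

Compute f^{-1}(U) for each U ∈ τ_Y:
  U = ∅: f^{-1}(U) = ∅ ∈ τ_X ✓.
  U = {66}: f^{-1}(U) = {H, I} ∈ τ_X ✓.
  U = {67}: f^{-1}(U) = {J} ∉ τ_X ✗.
  U = {66, 67}: f^{-1}(U) = {H, I, J} ∈ τ_X ✓.
Found U = {67} with f^{-1}(U) = {J} not in τ_X. Therefore f is NOT continuous.


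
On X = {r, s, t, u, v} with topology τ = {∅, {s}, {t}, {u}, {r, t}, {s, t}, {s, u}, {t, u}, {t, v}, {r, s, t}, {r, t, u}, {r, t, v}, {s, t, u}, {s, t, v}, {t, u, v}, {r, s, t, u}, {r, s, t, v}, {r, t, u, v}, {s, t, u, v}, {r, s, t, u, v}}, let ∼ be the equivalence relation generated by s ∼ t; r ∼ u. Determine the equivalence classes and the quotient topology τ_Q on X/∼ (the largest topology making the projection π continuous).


X/∼ = {[r=u], [s=t], [v]}; |τ_Q| = 5.

Equivalence classes: [r=u], [s=t], [v].
Quotient map π: X → X/∼ sends r ↦ [r=u], s ↦ [s=t], t ↦ [s=t], u ↦ [r=u], v ↦ [v].
For each subset V ⊆ X/∼, compute π^{-1}(V) ⊆ X and check whether π^{-1}(V) ∈ τ. V is open in τ_Q iff π^{-1}(V) ∈ τ.
  V = {}: π^{-1}(V) = ∅ ∈ τ ✓.
  V = {[r=u]}: π^{-1}(V) = {r, u} ∉ τ ✗.
  V = {[s=t]}: π^{-1}(V) = {s, t} ∈ τ ✓.
  V = {[r=u], [s=t]}: π^{-1}(V) = {r, s, t, u} ∈ τ ✓.
  V = {[v]}: π^{-1}(V) = {v} ∉ τ ✗.
  V = {[r=u], [v]}: π^{-1}(V) = {r, u, v} ∉ τ ✗.
  V = {[s=t], [v]}: π^{-1}(V) = {s, t, v} ∈ τ ✓.
  V = {[r=u], [s=t], [v]}: π^{-1}(V) = {r, s, t, u, v} ∈ τ ✓.
Open sets in the quotient: τ_Q = {{}, {[s=t]}, {[r=u], [s=t]}, {[s=t], [v]}, {[r=u], [s=t], [v]}} (5 elements).


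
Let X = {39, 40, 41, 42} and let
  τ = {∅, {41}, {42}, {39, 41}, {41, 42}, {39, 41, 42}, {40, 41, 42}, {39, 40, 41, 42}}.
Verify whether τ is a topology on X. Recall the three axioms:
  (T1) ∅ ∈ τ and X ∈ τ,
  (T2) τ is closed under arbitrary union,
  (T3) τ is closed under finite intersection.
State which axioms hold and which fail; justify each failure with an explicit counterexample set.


τ IS a topology on X.

Axiom (T1): ∅ ∈ τ? Yes; X ∈ τ? Yes.
Axiom (T2/T3): check pairwise unions and intersections of members of τ.
All pairwise intersections and unions checked — each lies in τ. Therefore τ satisfies (T1), (T2), (T3): it IS a topology on X.


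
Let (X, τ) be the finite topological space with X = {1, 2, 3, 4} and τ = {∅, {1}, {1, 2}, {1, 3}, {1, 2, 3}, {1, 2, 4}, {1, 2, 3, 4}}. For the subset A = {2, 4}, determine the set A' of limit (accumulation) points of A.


A' = {4}

For each x ∈ X, list the open sets U ∈ τ with x ∈ U, then check whether U ∩ (A ∖ {x}) ≠ ∅ for every such U.
  x = 1: open {1} ∋ x has {1} ∩ (A ∖ {1}) = ∅, so x is NOT a limit point.
  x = 2: open {1, 2} ∋ x has {1, 2} ∩ (A ∖ {2}) = ∅, so x is NOT a limit point.
  x = 3: open {1, 3} ∋ x has {1, 3} ∩ (A ∖ {3}) = ∅, so x is NOT a limit point.
  x = 4: opens ∋ x are {1, 2, 4}, {1, 2, 3, 4}; each meets A ∖ {4}, so x IS a limit point.
Collecting: A' = {4}.


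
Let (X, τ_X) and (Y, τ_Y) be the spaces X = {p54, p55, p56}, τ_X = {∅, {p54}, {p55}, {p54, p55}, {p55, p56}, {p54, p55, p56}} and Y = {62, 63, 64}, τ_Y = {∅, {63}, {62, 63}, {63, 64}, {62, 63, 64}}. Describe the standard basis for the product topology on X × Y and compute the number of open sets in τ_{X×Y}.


Basis B = {∅ × ∅, {p54} × {63}, {p55} × {63}, {p54} × {62, 63}, {p54} × {63, 64}, {p54, p55} × {63}, {p55} × {62, 63}, {p55} × {63, 64}, {p55, p56} × {63}, {p54} × {62, 63, 64}, {p54, p55, p56} × {63}, {p55} × {62, 63, 64}, {p54, p55} × {62, 63}, {p54, p55} × {63, 64}, {p55, p56} × {62, 63}, {p55, p56} × {63, 64}, {p54, p55} × {62, 63, 64}, {p54, p55, p56} × {62, 63}, {p54, p55, p56} × {63, 64}, {p55, p56} × {62, 63, 64}, {p54, p55, p56} × {62, 63, 64}}; |τ_{X×Y}| = 70.

Enumerate products U × V with U ∈ τ_X, V ∈ τ_Y (deduplicated):
  ∅ × ∅ = {} (∅)
  {p54} × {63} = {(p54,63)}
  {p55} × {63} = {(p55,63)}
  {p54} × {62, 63} = {(p54,62), (p54,63)}
  {p54} × {63, 64} = {(p54,63), (p54,64)}
  {p54, p55} × {63} = {(p54,63), (p55,63)}
  {p55} × {62, 63} = {(p55,62), (p55,63)}
  {p55} × {63, 64} = {(p55,63), (p55,64)}
  {p55, p56} × {63} = {(p55,63), (p56,63)}
  {p54} × {62, 63, 64} = {(p54,62), (p54,63), (p54,64)}
  {p54, p55, p56} × {63} = {(p54,63), (p55,63), (p56,63)}
  {p55} × {62, 63, 64} = {(p55,62), (p55,63), (p55,64)}
  {p54, p55} × {62, 63} = {(p54,62), (p54,63), (p55,62), (p55,63)}
  {p54, p55} × {63, 64} = {(p54,63), (p54,64), (p55,63), (p55,64)}
  {p55, p56} × {62, 63} = {(p55,62), (p55,63), (p56,62), (p56,63)}
  {p55, p56} × {63, 64} = {(p55,63), (p55,64), (p56,63), (p56,64)}
  {p54, p55} × {62, 63, 64} = {(p54,62), (p54,63), (p54,64), (p55,62), (p55,63), (p55,64)}
  {p54, p55, p56} × {62, 63} = {(p54,62), (p54,63), (p55,62), (p55,63), (p56,62), (p56,63)}
  {p54, p55, p56} × {63, 64} = {(p54,63), (p54,64), (p55,63), (p55,64), (p56,63), (p56,64)}
  {p55, p56} × {62, 63, 64} = {(p55,62), (p55,63), (p55,64), (p56,62), (p56,63), (p56,64)}
  {p54, p55, p56} × {62, 63, 64} = {(p54,62), (p54,63), (p54,64), (p55,62), (p55,63), (p55,64), (p56,62), (p56,63), (p56,64)}
These 21 distinct sets form the basis B.
Close under arbitrary unions to get τ_{X×Y}; counting gives |τ_{X×Y}| = 70.


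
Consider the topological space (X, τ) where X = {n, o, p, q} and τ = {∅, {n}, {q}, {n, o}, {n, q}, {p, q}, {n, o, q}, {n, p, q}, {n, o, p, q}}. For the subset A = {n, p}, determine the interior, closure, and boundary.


int(A) = {n}, cl(A) = {n, o, p}, ∂A = {o, p}.

Closed sets in (X, τ) are complements of opens:
  closed(X, τ) = {∅, {o}, {p}, {n, o}, {o, p}, {p, q}, {n, o, p}, {o, p, q}, {n, o, p, q}}.
int(A) = ⋃ {U ∈ τ : U ⊆ A}. Opens contained in A: ∅, {n}.
Taking the union of these: int(A) = {n}.
cl(A) = ⋂ {C closed : A ⊆ C}. Closed sets containing A: {n, o, p}, {n, o, p, q}.
Intersecting these: cl(A) = {n, o, p}.
∂A = cl(A) ∖ int(A) = {n, o, p} ∖ {n} = {o, p}.


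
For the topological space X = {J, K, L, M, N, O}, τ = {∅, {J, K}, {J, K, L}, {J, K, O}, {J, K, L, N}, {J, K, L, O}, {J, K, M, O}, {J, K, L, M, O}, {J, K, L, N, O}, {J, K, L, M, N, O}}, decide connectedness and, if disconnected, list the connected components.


(X, τ) is connected.

Find clopen sets (U ∈ τ with X ∖ U ∈ τ):
  U = ∅, X ∖ U = {J, K, L, M, N, O} — both open, so U is clopen.
  U = {J, K, L, M, N, O}, X ∖ U = ∅ — both open, so U is clopen.
Only trivial clopens (∅ and X) exist, so (X, τ) is connected.
Compute connected components by grouping points that agree on all clopens:
  component: {J, K, L, M, N, O}


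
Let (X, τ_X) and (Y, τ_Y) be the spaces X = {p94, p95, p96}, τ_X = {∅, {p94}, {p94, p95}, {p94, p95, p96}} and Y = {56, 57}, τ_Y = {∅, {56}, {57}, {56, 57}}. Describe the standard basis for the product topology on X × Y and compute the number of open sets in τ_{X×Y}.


Basis B = {∅ × ∅, {p94} × {56}, {p94} × {57}, {p94} × {56, 57}, {p94, p95} × {56}, {p94, p95} × {57}, {p94, p95, p96} × {56}, {p94, p95, p96} × {57}, {p94, p95} × {56, 57}, {p94, p95, p96} × {56, 57}}; |τ_{X×Y}| = 16.

Enumerate products U × V with U ∈ τ_X, V ∈ τ_Y (deduplicated):
  ∅ × ∅ = {} (∅)
  {p94} × {56} = {(p94,56)}
  {p94} × {57} = {(p94,57)}
  {p94} × {56, 57} = {(p94,56), (p94,57)}
  {p94, p95} × {56} = {(p94,56), (p95,56)}
  {p94, p95} × {57} = {(p94,57), (p95,57)}
  {p94, p95, p96} × {56} = {(p94,56), (p95,56), (p96,56)}
  {p94, p95, p96} × {57} = {(p94,57), (p95,57), (p96,57)}
  {p94, p95} × {56, 57} = {(p94,56), (p94,57), (p95,56), (p95,57)}
  {p94, p95, p96} × {56, 57} = {(p94,56), (p94,57), (p95,56), (p95,57), (p96,56), (p96,57)}
These 10 distinct sets form the basis B.
Close under arbitrary unions to get τ_{X×Y}; counting gives |τ_{X×Y}| = 16.


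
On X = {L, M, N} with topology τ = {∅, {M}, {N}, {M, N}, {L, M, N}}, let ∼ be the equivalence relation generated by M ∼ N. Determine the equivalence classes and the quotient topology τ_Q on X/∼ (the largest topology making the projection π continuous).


X/∼ = {[L], [M=N]}; |τ_Q| = 3.

Equivalence classes: [L], [M=N].
Quotient map π: X → X/∼ sends L ↦ [L], M ↦ [M=N], N ↦ [M=N].
For each subset V ⊆ X/∼, compute π^{-1}(V) ⊆ X and check whether π^{-1}(V) ∈ τ. V is open in τ_Q iff π^{-1}(V) ∈ τ.
  V = {}: π^{-1}(V) = ∅ ∈ τ ✓.
  V = {[L]}: π^{-1}(V) = {L} ∉ τ ✗.
  V = {[M=N]}: π^{-1}(V) = {M, N} ∈ τ ✓.
  V = {[L], [M=N]}: π^{-1}(V) = {L, M, N} ∈ τ ✓.
Open sets in the quotient: τ_Q = {{}, {[M=N]}, {[L], [M=N]}} (3 elements).


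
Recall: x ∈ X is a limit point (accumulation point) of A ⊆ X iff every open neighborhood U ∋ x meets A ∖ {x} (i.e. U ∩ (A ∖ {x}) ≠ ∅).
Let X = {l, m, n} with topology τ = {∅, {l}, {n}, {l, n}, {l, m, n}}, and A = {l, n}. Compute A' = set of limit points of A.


A' = {m}

For each x ∈ X, list the open sets U ∈ τ with x ∈ U, then check whether U ∩ (A ∖ {x}) ≠ ∅ for every such U.
  x = l: open {l} ∋ x has {l} ∩ (A ∖ {l}) = ∅, so x is NOT a limit point.
  x = m: opens ∋ x are {l, m, n}; each meets A ∖ {m}, so x IS a limit point.
  x = n: open {n} ∋ x has {n} ∩ (A ∖ {n}) = ∅, so x is NOT a limit point.
Collecting: A' = {m}.


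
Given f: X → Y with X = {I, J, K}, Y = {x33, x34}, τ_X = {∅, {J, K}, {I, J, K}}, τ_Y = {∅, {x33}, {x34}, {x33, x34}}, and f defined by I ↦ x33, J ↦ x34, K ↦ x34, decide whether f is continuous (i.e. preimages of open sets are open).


f is NOT continuous.

Compute f^{-1}(U) for each U ∈ τ_Y:
  U = ∅: f^{-1}(U) = ∅ ∈ τ_X ✓.
  U = {x33}: f^{-1}(U) = {I} ∉ τ_X ✗.
  U = {x34}: f^{-1}(U) = {J, K} ∈ τ_X ✓.
  U = {x33, x34}: f^{-1}(U) = {I, J, K} ∈ τ_X ✓.
Found U = {x33} with f^{-1}(U) = {I} not in τ_X. Therefore f is NOT continuous.


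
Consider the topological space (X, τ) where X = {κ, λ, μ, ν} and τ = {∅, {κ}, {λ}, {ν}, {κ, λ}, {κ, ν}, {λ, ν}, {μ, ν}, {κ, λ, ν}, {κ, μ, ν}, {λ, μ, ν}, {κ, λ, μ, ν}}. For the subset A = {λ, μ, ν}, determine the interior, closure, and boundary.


int(A) = {λ, μ, ν}, cl(A) = {λ, μ, ν}, ∂A = ∅.

Closed sets in (X, τ) are complements of opens:
  closed(X, τ) = {∅, {κ}, {λ}, {μ}, {κ, λ}, {κ, μ}, {λ, μ}, {μ, ν}, {κ, λ, μ}, {κ, μ, ν}, {λ, μ, ν}, {κ, λ, μ, ν}}.
int(A) = ⋃ {U ∈ τ : U ⊆ A}. Opens contained in A: ∅, {λ}, {ν}, {λ, ν}, {μ, ν}, {λ, μ, ν}.
Taking the union of these: int(A) = {λ, μ, ν}.
cl(A) = ⋂ {C closed : A ⊆ C}. Closed sets containing A: {λ, μ, ν}, {κ, λ, μ, ν}.
Intersecting these: cl(A) = {λ, μ, ν}.
∂A = cl(A) ∖ int(A) = {λ, μ, ν} ∖ {λ, μ, ν} = ∅.


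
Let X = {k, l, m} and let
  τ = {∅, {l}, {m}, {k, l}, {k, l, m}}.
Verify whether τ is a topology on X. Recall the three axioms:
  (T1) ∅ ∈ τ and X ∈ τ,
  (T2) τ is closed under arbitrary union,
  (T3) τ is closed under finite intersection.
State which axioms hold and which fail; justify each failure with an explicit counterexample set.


τ is NOT a topology on X.

Axiom (T1): ∅ ∈ τ? Yes; X ∈ τ? Yes.
Axiom (T2/T3): check pairwise unions and intersections of members of τ.
Counterexample for (T2): {l} ∪ {m} = {l, m} ∉ τ. Therefore τ is NOT a topology.


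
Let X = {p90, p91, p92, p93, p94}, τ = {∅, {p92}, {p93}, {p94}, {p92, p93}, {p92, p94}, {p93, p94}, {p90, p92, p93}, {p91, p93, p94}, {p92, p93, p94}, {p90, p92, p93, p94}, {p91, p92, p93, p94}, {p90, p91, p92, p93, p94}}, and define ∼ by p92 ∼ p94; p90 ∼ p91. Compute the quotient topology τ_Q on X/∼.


X/∼ = {[p90=p91], [p92=p94], [p93]}; |τ_Q| = 5.

Equivalence classes: [p90=p91], [p92=p94], [p93].
Quotient map π: X → X/∼ sends p90 ↦ [p90=p91], p91 ↦ [p90=p91], p92 ↦ [p92=p94], p93 ↦ [p93], p94 ↦ [p92=p94].
For each subset V ⊆ X/∼, compute π^{-1}(V) ⊆ X and check whether π^{-1}(V) ∈ τ. V is open in τ_Q iff π^{-1}(V) ∈ τ.
  V = {}: π^{-1}(V) = ∅ ∈ τ ✓.
  V = {[p90=p91]}: π^{-1}(V) = {p90, p91} ∉ τ ✗.
  V = {[p92=p94]}: π^{-1}(V) = {p92, p94} ∈ τ ✓.
  V = {[p90=p91], [p92=p94]}: π^{-1}(V) = {p90, p91, p92, p94} ∉ τ ✗.
  V = {[p93]}: π^{-1}(V) = {p93} ∈ τ ✓.
  V = {[p90=p91], [p93]}: π^{-1}(V) = {p90, p91, p93} ∉ τ ✗.
  V = {[p92=p94], [p93]}: π^{-1}(V) = {p92, p93, p94} ∈ τ ✓.
  V = {[p90=p91], [p92=p94], [p93]}: π^{-1}(V) = {p90, p91, p92, p93, p94} ∈ τ ✓.
Open sets in the quotient: τ_Q = {{}, {[p92=p94]}, {[p93]}, {[p92=p94], [p93]}, {[p90=p91], [p92=p94], [p93]}} (5 elements).


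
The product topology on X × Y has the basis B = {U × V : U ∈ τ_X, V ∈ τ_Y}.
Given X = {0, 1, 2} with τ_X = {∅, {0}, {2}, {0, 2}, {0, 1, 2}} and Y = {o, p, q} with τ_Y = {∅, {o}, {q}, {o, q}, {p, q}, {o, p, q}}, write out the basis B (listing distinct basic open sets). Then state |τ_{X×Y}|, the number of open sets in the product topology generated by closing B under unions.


Basis B = {∅ × ∅, {0} × {o}, {0} × {q}, {2} × {o}, {2} × {q}, {0} × {o, q}, {0, 2} × {o}, {0} × {p, q}, {0, 2} × {q}, {2} × {o, q}, {2} × {p, q}, {0} × {o, p, q}, {0, 1, 2} × {o}, {0, 1, 2} × {q}, {2} × {o, p, q}, {0, 2} × {o, q}, {0, 2} × {p, q}, {0, 2} × {o, p, q}, {0, 1, 2} × {o, q}, {0, 1, 2} × {p, q}, {0, 1, 2} × {o, p, q}}; |τ_{X×Y}| = 70.

Enumerate products U × V with U ∈ τ_X, V ∈ τ_Y (deduplicated):
  ∅ × ∅ = {} (∅)
  {0} × {o} = {(0,o)}
  {0} × {q} = {(0,q)}
  {2} × {o} = {(2,o)}
  {2} × {q} = {(2,q)}
  {0} × {o, q} = {(0,o), (0,q)}
  {0, 2} × {o} = {(0,o), (2,o)}
  {0} × {p, q} = {(0,p), (0,q)}
  {0, 2} × {q} = {(0,q), (2,q)}
  {2} × {o, q} = {(2,o), (2,q)}
  {2} × {p, q} = {(2,p), (2,q)}
  {0} × {o, p, q} = {(0,o), (0,p), (0,q)}
  {0, 1, 2} × {o} = {(0,o), (1,o), (2,o)}
  {0, 1, 2} × {q} = {(0,q), (1,q), (2,q)}
  {2} × {o, p, q} = {(2,o), (2,p), (2,q)}
  {0, 2} × {o, q} = {(0,o), (0,q), (2,o), (2,q)}
  {0, 2} × {p, q} = {(0,p), (0,q), (2,p), (2,q)}
  {0, 2} × {o, p, q} = {(0,o), (0,p), (0,q), (2,o), (2,p), (2,q)}
  {0, 1, 2} × {o, q} = {(0,o), (0,q), (1,o), (1,q), (2,o), (2,q)}
  {0, 1, 2} × {p, q} = {(0,p), (0,q), (1,p), (1,q), (2,p), (2,q)}
  {0, 1, 2} × {o, p, q} = {(0,o), (0,p), (0,q), (1,o), (1,p), (1,q), (2,o), (2,p), (2,q)}
These 21 distinct sets form the basis B.
Close under arbitrary unions to get τ_{X×Y}; counting gives |τ_{X×Y}| = 70.


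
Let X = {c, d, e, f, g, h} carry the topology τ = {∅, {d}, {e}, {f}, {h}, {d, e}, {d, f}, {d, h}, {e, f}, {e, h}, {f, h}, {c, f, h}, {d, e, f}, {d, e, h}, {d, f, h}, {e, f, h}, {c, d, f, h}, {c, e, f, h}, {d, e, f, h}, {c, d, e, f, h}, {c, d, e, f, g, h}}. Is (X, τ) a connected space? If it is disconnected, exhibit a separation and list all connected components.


(X, τ) is connected.

Find clopen sets (U ∈ τ with X ∖ U ∈ τ):
  U = ∅, X ∖ U = {c, d, e, f, g, h} — both open, so U is clopen.
  U = {c, d, e, f, g, h}, X ∖ U = ∅ — both open, so U is clopen.
Only trivial clopens (∅ and X) exist, so (X, τ) is connected.
Compute connected components by grouping points that agree on all clopens:
  component: {c, d, e, f, g, h}


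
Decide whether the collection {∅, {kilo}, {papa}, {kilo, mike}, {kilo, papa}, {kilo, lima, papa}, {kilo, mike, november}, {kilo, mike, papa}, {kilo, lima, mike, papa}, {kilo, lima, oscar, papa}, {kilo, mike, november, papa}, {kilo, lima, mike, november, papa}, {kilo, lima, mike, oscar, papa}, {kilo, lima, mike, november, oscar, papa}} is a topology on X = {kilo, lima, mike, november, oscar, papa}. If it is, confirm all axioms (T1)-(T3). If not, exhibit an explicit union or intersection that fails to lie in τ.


τ IS a topology on X.

Axiom (T1): ∅ ∈ τ? Yes; X ∈ τ? Yes.
Axiom (T2/T3): check pairwise unions and intersections of members of τ.
All pairwise intersections and unions checked — each lies in τ. Therefore τ satisfies (T1), (T2), (T3): it IS a topology on X.


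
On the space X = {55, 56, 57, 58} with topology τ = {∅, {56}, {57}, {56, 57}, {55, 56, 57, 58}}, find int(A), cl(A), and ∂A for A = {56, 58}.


int(A) = {56}, cl(A) = {55, 56, 58}, ∂A = {55, 58}.

Closed sets in (X, τ) are complements of opens:
  closed(X, τ) = {∅, {55, 58}, {55, 56, 58}, {55, 57, 58}, {55, 56, 57, 58}}.
int(A) = ⋃ {U ∈ τ : U ⊆ A}. Opens contained in A: ∅, {56}.
Taking the union of these: int(A) = {56}.
cl(A) = ⋂ {C closed : A ⊆ C}. Closed sets containing A: {55, 56, 58}, {55, 56, 57, 58}.
Intersecting these: cl(A) = {55, 56, 58}.
∂A = cl(A) ∖ int(A) = {55, 56, 58} ∖ {56} = {55, 58}.


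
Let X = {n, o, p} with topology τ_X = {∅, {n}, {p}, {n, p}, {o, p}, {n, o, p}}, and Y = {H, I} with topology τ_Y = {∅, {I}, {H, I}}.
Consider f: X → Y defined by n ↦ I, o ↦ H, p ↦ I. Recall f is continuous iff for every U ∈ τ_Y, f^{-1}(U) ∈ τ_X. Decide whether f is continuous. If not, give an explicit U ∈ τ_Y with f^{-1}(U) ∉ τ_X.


f IS continuous.

Compute f^{-1}(U) for each U ∈ τ_Y:
  U = ∅: f^{-1}(U) = ∅ ∈ τ_X ✓.
  U = {I}: f^{-1}(U) = {n, p} ∈ τ_X ✓.
  U = {H, I}: f^{-1}(U) = {n, o, p} ∈ τ_X ✓.
Every preimage lies in τ_X, so f IS continuous.


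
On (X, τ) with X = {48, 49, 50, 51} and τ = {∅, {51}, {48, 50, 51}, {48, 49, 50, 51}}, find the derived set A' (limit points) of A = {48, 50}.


A' = {48, 49, 50}

For each x ∈ X, list the open sets U ∈ τ with x ∈ U, then check whether U ∩ (A ∖ {x}) ≠ ∅ for every such U.
  x = 48: opens ∋ x are {48, 50, 51}, {48, 49, 50, 51}; each meets A ∖ {48}, so x IS a limit point.
  x = 49: opens ∋ x are {48, 49, 50, 51}; each meets A ∖ {49}, so x IS a limit point.
  x = 50: opens ∋ x are {48, 50, 51}, {48, 49, 50, 51}; each meets A ∖ {50}, so x IS a limit point.
  x = 51: open {51} ∋ x has {51} ∩ (A ∖ {51}) = ∅, so x is NOT a limit point.
Collecting: A' = {48, 49, 50}.


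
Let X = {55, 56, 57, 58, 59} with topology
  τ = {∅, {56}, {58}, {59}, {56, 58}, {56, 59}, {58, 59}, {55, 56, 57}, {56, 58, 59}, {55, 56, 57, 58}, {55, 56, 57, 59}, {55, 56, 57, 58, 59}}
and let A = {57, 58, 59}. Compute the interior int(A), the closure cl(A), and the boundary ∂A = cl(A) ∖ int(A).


int(A) = {58, 59}, cl(A) = {55, 57, 58, 59}, ∂A = {55, 57}.

Closed sets in (X, τ) are complements of opens:
  closed(X, τ) = {∅, {58}, {59}, {55, 57}, {58, 59}, {55, 56, 57}, {55, 57, 58}, {55, 57, 59}, {55, 56, 57, 58}, {55, 56, 57, 59}, {55, 57, 58, 59}, {55, 56, 57, 58, 59}}.
int(A) = ⋃ {U ∈ τ : U ⊆ A}. Opens contained in A: ∅, {58}, {59}, {58, 59}.
Taking the union of these: int(A) = {58, 59}.
cl(A) = ⋂ {C closed : A ⊆ C}. Closed sets containing A: {55, 57, 58, 59}, {55, 56, 57, 58, 59}.
Intersecting these: cl(A) = {55, 57, 58, 59}.
∂A = cl(A) ∖ int(A) = {55, 57, 58, 59} ∖ {58, 59} = {55, 57}.


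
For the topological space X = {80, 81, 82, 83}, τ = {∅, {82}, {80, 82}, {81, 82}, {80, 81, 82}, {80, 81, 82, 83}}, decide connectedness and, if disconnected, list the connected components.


(X, τ) is connected.

Find clopen sets (U ∈ τ with X ∖ U ∈ τ):
  U = ∅, X ∖ U = {80, 81, 82, 83} — both open, so U is clopen.
  U = {80, 81, 82, 83}, X ∖ U = ∅ — both open, so U is clopen.
Only trivial clopens (∅ and X) exist, so (X, τ) is connected.
Compute connected components by grouping points that agree on all clopens:
  component: {80, 81, 82, 83}


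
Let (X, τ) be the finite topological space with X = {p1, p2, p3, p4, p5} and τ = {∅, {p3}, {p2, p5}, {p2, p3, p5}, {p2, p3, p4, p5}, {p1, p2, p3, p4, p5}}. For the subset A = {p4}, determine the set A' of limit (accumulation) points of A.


A' = {p1}

For each x ∈ X, list the open sets U ∈ τ with x ∈ U, then check whether U ∩ (A ∖ {x}) ≠ ∅ for every such U.
  x = p1: opens ∋ x are {p1, p2, p3, p4, p5}; each meets A ∖ {p1}, so x IS a limit point.
  x = p2: open {p2, p5} ∋ x has {p2, p5} ∩ (A ∖ {p2}) = ∅, so x is NOT a limit point.
  x = p3: open {p3} ∋ x has {p3} ∩ (A ∖ {p3}) = ∅, so x is NOT a limit point.
  x = p4: open {p2, p3, p4, p5} ∋ x has {p2, p3, p4, p5} ∩ (A ∖ {p4}) = ∅, so x is NOT a limit point.
  x = p5: open {p2, p5} ∋ x has {p2, p5} ∩ (A ∖ {p5}) = ∅, so x is NOT a limit point.
Collecting: A' = {p1}.


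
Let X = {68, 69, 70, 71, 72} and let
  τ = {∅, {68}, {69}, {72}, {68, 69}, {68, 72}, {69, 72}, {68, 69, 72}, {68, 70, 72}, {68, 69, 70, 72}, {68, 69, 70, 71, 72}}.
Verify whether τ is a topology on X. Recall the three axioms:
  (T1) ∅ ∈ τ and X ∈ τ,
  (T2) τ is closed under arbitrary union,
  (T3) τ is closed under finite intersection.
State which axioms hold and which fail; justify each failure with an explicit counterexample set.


τ IS a topology on X.

Axiom (T1): ∅ ∈ τ? Yes; X ∈ τ? Yes.
Axiom (T2/T3): check pairwise unions and intersections of members of τ.
All pairwise intersections and unions checked — each lies in τ. Therefore τ satisfies (T1), (T2), (T3): it IS a topology on X.


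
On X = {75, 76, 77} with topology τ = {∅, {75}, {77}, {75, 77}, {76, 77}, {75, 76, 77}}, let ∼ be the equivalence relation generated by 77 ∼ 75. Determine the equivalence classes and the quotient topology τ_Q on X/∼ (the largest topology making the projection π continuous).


X/∼ = {[75=77], [76]}; |τ_Q| = 3.

Equivalence classes: [75=77], [76].
Quotient map π: X → X/∼ sends 75 ↦ [75=77], 76 ↦ [76], 77 ↦ [75=77].
For each subset V ⊆ X/∼, compute π^{-1}(V) ⊆ X and check whether π^{-1}(V) ∈ τ. V is open in τ_Q iff π^{-1}(V) ∈ τ.
  V = {}: π^{-1}(V) = ∅ ∈ τ ✓.
  V = {[75=77]}: π^{-1}(V) = {75, 77} ∈ τ ✓.
  V = {[76]}: π^{-1}(V) = {76} ∉ τ ✗.
  V = {[75=77], [76]}: π^{-1}(V) = {75, 76, 77} ∈ τ ✓.
Open sets in the quotient: τ_Q = {{}, {[75=77]}, {[75=77], [76]}} (3 elements).


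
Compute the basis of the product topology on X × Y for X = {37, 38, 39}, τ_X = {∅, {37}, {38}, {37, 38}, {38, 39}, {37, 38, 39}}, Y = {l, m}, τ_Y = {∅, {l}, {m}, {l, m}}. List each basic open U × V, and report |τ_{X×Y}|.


Basis B = {∅ × ∅, {37} × {l}, {37} × {m}, {38} × {l}, {38} × {m}, {37} × {l, m}, {37, 38} × {l}, {37, 38} × {m}, {38} × {l, m}, {38, 39} × {l}, {38, 39} × {m}, {37, 38, 39} × {l}, {37, 38, 39} × {m}, {37, 38} × {l, m}, {38, 39} × {l, m}, {37, 38, 39} × {l, m}}; |τ_{X×Y}| = 36.

Enumerate products U × V with U ∈ τ_X, V ∈ τ_Y (deduplicated):
  ∅ × ∅ = {} (∅)
  {37} × {l} = {(37,l)}
  {37} × {m} = {(37,m)}
  {38} × {l} = {(38,l)}
  {38} × {m} = {(38,m)}
  {37} × {l, m} = {(37,l), (37,m)}
  {37, 38} × {l} = {(37,l), (38,l)}
  {37, 38} × {m} = {(37,m), (38,m)}
  {38} × {l, m} = {(38,l), (38,m)}
  {38, 39} × {l} = {(38,l), (39,l)}
  {38, 39} × {m} = {(38,m), (39,m)}
  {37, 38, 39} × {l} = {(37,l), (38,l), (39,l)}
  {37, 38, 39} × {m} = {(37,m), (38,m), (39,m)}
  {37, 38} × {l, m} = {(37,l), (37,m), (38,l), (38,m)}
  {38, 39} × {l, m} = {(38,l), (38,m), (39,l), (39,m)}
  {37, 38, 39} × {l, m} = {(37,l), (37,m), (38,l), (38,m), (39,l), (39,m)}
These 16 distinct sets form the basis B.
Close under arbitrary unions to get τ_{X×Y}; counting gives |τ_{X×Y}| = 36.


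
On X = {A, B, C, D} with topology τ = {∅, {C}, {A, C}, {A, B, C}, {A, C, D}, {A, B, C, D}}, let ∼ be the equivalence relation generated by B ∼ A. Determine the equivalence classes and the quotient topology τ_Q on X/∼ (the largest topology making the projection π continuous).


X/∼ = {[A=B], [C], [D]}; |τ_Q| = 4.

Equivalence classes: [A=B], [C], [D].
Quotient map π: X → X/∼ sends A ↦ [A=B], B ↦ [A=B], C ↦ [C], D ↦ [D].
For each subset V ⊆ X/∼, compute π^{-1}(V) ⊆ X and check whether π^{-1}(V) ∈ τ. V is open in τ_Q iff π^{-1}(V) ∈ τ.
  V = {}: π^{-1}(V) = ∅ ∈ τ ✓.
  V = {[A=B]}: π^{-1}(V) = {A, B} ∉ τ ✗.
  V = {[C]}: π^{-1}(V) = {C} ∈ τ ✓.
  V = {[A=B], [C]}: π^{-1}(V) = {A, B, C} ∈ τ ✓.
  V = {[D]}: π^{-1}(V) = {D} ∉ τ ✗.
  V = {[A=B], [D]}: π^{-1}(V) = {A, B, D} ∉ τ ✗.
  V = {[C], [D]}: π^{-1}(V) = {C, D} ∉ τ ✗.
  V = {[A=B], [C], [D]}: π^{-1}(V) = {A, B, C, D} ∈ τ ✓.
Open sets in the quotient: τ_Q = {{}, {[C]}, {[A=B], [C]}, {[A=B], [C], [D]}} (4 elements).


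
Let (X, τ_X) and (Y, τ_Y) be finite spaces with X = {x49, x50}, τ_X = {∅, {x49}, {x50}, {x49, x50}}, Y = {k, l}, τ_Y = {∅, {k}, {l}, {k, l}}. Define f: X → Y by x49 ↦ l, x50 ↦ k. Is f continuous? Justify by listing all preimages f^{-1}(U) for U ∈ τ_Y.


f IS continuous.

Compute f^{-1}(U) for each U ∈ τ_Y:
  U = ∅: f^{-1}(U) = ∅ ∈ τ_X ✓.
  U = {k}: f^{-1}(U) = {x50} ∈ τ_X ✓.
  U = {l}: f^{-1}(U) = {x49} ∈ τ_X ✓.
  U = {k, l}: f^{-1}(U) = {x49, x50} ∈ τ_X ✓.
Every preimage lies in τ_X, so f IS continuous.


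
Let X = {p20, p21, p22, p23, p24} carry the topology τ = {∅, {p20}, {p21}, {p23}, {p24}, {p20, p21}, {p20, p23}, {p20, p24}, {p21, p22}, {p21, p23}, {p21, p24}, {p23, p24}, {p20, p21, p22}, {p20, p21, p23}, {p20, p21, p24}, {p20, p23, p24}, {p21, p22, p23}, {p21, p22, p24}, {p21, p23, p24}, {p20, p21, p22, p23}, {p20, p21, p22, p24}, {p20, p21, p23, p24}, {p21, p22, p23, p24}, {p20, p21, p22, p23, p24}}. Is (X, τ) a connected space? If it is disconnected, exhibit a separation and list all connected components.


(X, τ) is disconnected; components = [{p20}, {p23}, {p24}, {p21, p22}].

Find clopen sets (U ∈ τ with X ∖ U ∈ τ):
  U = ∅, X ∖ U = {p20, p21, p22, p23, p24} — both open, so U is clopen.
  U = {p20}, X ∖ U = {p21, p22, p23, p24} — both open, so U is clopen.
  U = {p23}, X ∖ U = {p20, p21, p22, p24} — both open, so U is clopen.
  U = {p24}, X ∖ U = {p20, p21, p22, p23} — both open, so U is clopen.
  U = {p20, p23}, X ∖ U = {p21, p22, p24} — both open, so U is clopen.
  U = {p20, p24}, X ∖ U = {p21, p22, p23} — both open, so U is clopen.
  U = {p21, p22}, X ∖ U = {p20, p23, p24} — both open, so U is clopen.
  U = {p23, p24}, X ∖ U = {p20, p21, p22} — both open, so U is clopen.
  U = {p20, p21, p22}, X ∖ U = {p23, p24} — both open, so U is clopen.
  U = {p20, p23, p24}, X ∖ U = {p21, p22} — both open, so U is clopen.
  U = {p21, p22, p23}, X ∖ U = {p20, p24} — both open, so U is clopen.
  U = {p21, p22, p24}, X ∖ U = {p20, p23} — both open, so U is clopen.
  U = {p20, p21, p22, p23}, X ∖ U = {p24} — both open, so U is clopen.
  U = {p20, p21, p22, p24}, X ∖ U = {p23} — both open, so U is clopen.
  U = {p21, p22, p23, p24}, X ∖ U = {p20} — both open, so U is clopen.
  U = {p20, p21, p22, p23, p24}, X ∖ U = ∅ — both open, so U is clopen.
Nontrivial clopen(s) exist: e.g. {p20, p24}. So (X, τ) is disconnected.
Compute connected components by grouping points that agree on all clopens:
  component: {p20}
  component: {p23}
  component: {p24}
  component: {p21, p22}


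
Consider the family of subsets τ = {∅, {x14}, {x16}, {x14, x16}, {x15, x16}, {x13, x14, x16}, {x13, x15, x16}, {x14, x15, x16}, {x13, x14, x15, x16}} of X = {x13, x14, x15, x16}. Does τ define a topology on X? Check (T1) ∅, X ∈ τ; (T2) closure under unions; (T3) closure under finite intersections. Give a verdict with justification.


τ is NOT a topology on X.

Axiom (T1): ∅ ∈ τ? Yes; X ∈ τ? Yes.
Axiom (T2/T3): check pairwise unions and intersections of members of τ.
Counterexample for (T3): {x13, x14, x16} ∩ {x13, x15, x16} = {x13, x16} ∉ τ. Therefore τ is NOT a topology.


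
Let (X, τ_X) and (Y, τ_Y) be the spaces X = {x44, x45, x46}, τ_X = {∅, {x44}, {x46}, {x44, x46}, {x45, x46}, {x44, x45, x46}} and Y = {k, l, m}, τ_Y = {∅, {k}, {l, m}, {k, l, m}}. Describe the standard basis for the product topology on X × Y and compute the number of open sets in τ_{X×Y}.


Basis B = {∅ × ∅, {x44} × {k}, {x46} × {k}, {x44, x46} × {k}, {x44} × {l, m}, {x45, x46} × {k}, {x46} × {l, m}, {x44} × {k, l, m}, {x44, x45, x46} × {k}, {x46} × {k, l, m}, {x44, x46} × {l, m}, {x45, x46} × {l, m}, {x44, x46} × {k, l, m}, {x44, x45, x46} × {l, m}, {x45, x46} × {k, l, m}, {x44, x45, x46} × {k, l, m}}; |τ_{X×Y}| = 36.

Enumerate products U × V with U ∈ τ_X, V ∈ τ_Y (deduplicated):
  ∅ × ∅ = {} (∅)
  {x44} × {k} = {(x44,k)}
  {x46} × {k} = {(x46,k)}
  {x44, x46} × {k} = {(x44,k), (x46,k)}
  {x44} × {l, m} = {(x44,l), (x44,m)}
  {x45, x46} × {k} = {(x45,k), (x46,k)}
  {x46} × {l, m} = {(x46,l), (x46,m)}
  {x44} × {k, l, m} = {(x44,k), (x44,l), (x44,m)}
  {x44, x45, x46} × {k} = {(x44,k), (x45,k), (x46,k)}
  {x46} × {k, l, m} = {(x46,k), (x46,l), (x46,m)}
  {x44, x46} × {l, m} = {(x44,l), (x44,m), (x46,l), (x46,m)}
  {x45, x46} × {l, m} = {(x45,l), (x45,m), (x46,l), (x46,m)}
  {x44, x46} × {k, l, m} = {(x44,k), (x44,l), (x44,m), (x46,k), (x46,l), (x46,m)}
  {x44, x45, x46} × {l, m} = {(x44,l), (x44,m), (x45,l), (x45,m), (x46,l), (x46,m)}
  {x45, x46} × {k, l, m} = {(x45,k), (x45,l), (x45,m), (x46,k), (x46,l), (x46,m)}
  {x44, x45, x46} × {k, l, m} = {(x44,k), (x44,l), (x44,m), (x45,k), (x45,l), (x45,m), (x46,k), (x46,l), (x46,m)}
These 16 distinct sets form the basis B.
Close under arbitrary unions to get τ_{X×Y}; counting gives |τ_{X×Y}| = 36.


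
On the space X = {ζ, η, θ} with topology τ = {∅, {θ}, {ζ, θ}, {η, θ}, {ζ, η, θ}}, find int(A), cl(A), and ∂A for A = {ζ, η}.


int(A) = ∅, cl(A) = {ζ, η}, ∂A = {ζ, η}.

Closed sets in (X, τ) are complements of opens:
  closed(X, τ) = {∅, {ζ}, {η}, {ζ, η}, {ζ, η, θ}}.
int(A) = ⋃ {U ∈ τ : U ⊆ A}. Opens contained in A: ∅.
Taking the union of these: int(A) = ∅.
cl(A) = ⋂ {C closed : A ⊆ C}. Closed sets containing A: {ζ, η}, {ζ, η, θ}.
Intersecting these: cl(A) = {ζ, η}.
∂A = cl(A) ∖ int(A) = {ζ, η} ∖ ∅ = {ζ, η}.


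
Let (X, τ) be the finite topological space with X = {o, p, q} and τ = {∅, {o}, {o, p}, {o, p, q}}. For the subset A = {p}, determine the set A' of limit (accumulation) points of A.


A' = {q}

For each x ∈ X, list the open sets U ∈ τ with x ∈ U, then check whether U ∩ (A ∖ {x}) ≠ ∅ for every such U.
  x = o: open {o} ∋ x has {o} ∩ (A ∖ {o}) = ∅, so x is NOT a limit point.
  x = p: open {o, p} ∋ x has {o, p} ∩ (A ∖ {p}) = ∅, so x is NOT a limit point.
  x = q: opens ∋ x are {o, p, q}; each meets A ∖ {q}, so x IS a limit point.
Collecting: A' = {q}.


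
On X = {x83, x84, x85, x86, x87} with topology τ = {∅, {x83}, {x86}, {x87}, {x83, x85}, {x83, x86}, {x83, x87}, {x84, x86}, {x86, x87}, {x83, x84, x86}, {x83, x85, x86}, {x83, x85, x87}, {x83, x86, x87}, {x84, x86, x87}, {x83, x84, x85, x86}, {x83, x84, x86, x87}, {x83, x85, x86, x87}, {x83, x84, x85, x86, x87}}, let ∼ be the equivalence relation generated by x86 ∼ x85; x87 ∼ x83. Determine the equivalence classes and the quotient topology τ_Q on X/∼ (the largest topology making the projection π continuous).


X/∼ = {[x83=x87], [x84], [x85=x86]}; |τ_Q| = 4.

Equivalence classes: [x83=x87], [x84], [x85=x86].
Quotient map π: X → X/∼ sends x83 ↦ [x83=x87], x84 ↦ [x84], x85 ↦ [x85=x86], x86 ↦ [x85=x86], x87 ↦ [x83=x87].
For each subset V ⊆ X/∼, compute π^{-1}(V) ⊆ X and check whether π^{-1}(V) ∈ τ. V is open in τ_Q iff π^{-1}(V) ∈ τ.
  V = {}: π^{-1}(V) = ∅ ∈ τ ✓.
  V = {[x83=x87]}: π^{-1}(V) = {x83, x87} ∈ τ ✓.
  V = {[x84]}: π^{-1}(V) = {x84} ∉ τ ✗.
  V = {[x83=x87], [x84]}: π^{-1}(V) = {x83, x84, x87} ∉ τ ✗.
  V = {[x85=x86]}: π^{-1}(V) = {x85, x86} ∉ τ ✗.
  V = {[x83=x87], [x85=x86]}: π^{-1}(V) = {x83, x85, x86, x87} ∈ τ ✓.
  V = {[x84], [x85=x86]}: π^{-1}(V) = {x84, x85, x86} ∉ τ ✗.
  V = {[x83=x87], [x84], [x85=x86]}: π^{-1}(V) = {x83, x84, x85, x86, x87} ∈ τ ✓.
Open sets in the quotient: τ_Q = {{}, {[x83=x87]}, {[x83=x87], [x85=x86]}, {[x83=x87], [x84], [x85=x86]}} (4 elements).


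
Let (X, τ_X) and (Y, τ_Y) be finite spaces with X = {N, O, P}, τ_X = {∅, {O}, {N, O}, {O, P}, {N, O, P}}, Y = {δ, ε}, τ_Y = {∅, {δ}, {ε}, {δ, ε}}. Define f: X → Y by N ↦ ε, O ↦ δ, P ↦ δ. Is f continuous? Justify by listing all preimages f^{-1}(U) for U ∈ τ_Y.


f is NOT continuous.

Compute f^{-1}(U) for each U ∈ τ_Y:
  U = ∅: f^{-1}(U) = ∅ ∈ τ_X ✓.
  U = {δ}: f^{-1}(U) = {O, P} ∈ τ_X ✓.
  U = {ε}: f^{-1}(U) = {N} ∉ τ_X ✗.
  U = {δ, ε}: f^{-1}(U) = {N, O, P} ∈ τ_X ✓.
Found U = {ε} with f^{-1}(U) = {N} not in τ_X. Therefore f is NOT continuous.


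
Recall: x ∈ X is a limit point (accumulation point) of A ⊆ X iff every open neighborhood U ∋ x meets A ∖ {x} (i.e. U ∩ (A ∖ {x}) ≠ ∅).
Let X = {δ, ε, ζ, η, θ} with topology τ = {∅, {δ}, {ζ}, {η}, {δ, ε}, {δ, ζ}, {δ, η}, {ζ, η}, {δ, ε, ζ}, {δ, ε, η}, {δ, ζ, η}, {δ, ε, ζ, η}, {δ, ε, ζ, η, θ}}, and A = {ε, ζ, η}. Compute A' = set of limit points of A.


A' = {θ}

For each x ∈ X, list the open sets U ∈ τ with x ∈ U, then check whether U ∩ (A ∖ {x}) ≠ ∅ for every such U.
  x = δ: open {δ} ∋ x has {δ} ∩ (A ∖ {δ}) = ∅, so x is NOT a limit point.
  x = ε: open {δ, ε} ∋ x has {δ, ε} ∩ (A ∖ {ε}) = ∅, so x is NOT a limit point.
  x = ζ: open {ζ} ∋ x has {ζ} ∩ (A ∖ {ζ}) = ∅, so x is NOT a limit point.
  x = η: open {η} ∋ x has {η} ∩ (A ∖ {η}) = ∅, so x is NOT a limit point.
  x = θ: opens ∋ x are {δ, ε, ζ, η, θ}; each meets A ∖ {θ}, so x IS a limit point.
Collecting: A' = {θ}.


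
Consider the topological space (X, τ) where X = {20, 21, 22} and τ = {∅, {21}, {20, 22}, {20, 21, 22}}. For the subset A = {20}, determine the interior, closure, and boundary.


int(A) = ∅, cl(A) = {20, 22}, ∂A = {20, 22}.

Closed sets in (X, τ) are complements of opens:
  closed(X, τ) = {∅, {21}, {20, 22}, {20, 21, 22}}.
int(A) = ⋃ {U ∈ τ : U ⊆ A}. Opens contained in A: ∅.
Taking the union of these: int(A) = ∅.
cl(A) = ⋂ {C closed : A ⊆ C}. Closed sets containing A: {20, 22}, {20, 21, 22}.
Intersecting these: cl(A) = {20, 22}.
∂A = cl(A) ∖ int(A) = {20, 22} ∖ ∅ = {20, 22}.


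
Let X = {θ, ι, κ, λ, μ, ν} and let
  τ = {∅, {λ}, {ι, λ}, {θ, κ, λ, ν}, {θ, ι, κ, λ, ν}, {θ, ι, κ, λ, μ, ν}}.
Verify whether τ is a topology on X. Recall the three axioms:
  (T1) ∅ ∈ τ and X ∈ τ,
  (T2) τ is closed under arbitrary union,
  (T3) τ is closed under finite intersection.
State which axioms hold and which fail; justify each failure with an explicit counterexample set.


τ IS a topology on X.

Axiom (T1): ∅ ∈ τ? Yes; X ∈ τ? Yes.
Axiom (T2/T3): check pairwise unions and intersections of members of τ.
All pairwise intersections and unions checked — each lies in τ. Therefore τ satisfies (T1), (T2), (T3): it IS a topology on X.


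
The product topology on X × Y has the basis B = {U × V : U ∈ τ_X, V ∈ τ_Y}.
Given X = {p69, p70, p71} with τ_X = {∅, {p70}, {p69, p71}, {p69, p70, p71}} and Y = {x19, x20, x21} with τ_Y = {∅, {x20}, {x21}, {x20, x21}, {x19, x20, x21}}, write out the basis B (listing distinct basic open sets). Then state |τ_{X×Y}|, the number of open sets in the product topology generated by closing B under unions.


Basis B = {∅ × ∅, {p70} × {x20}, {p70} × {x21}, {p69, p71} × {x20}, {p69, p71} × {x21}, {p70} × {x20, x21}, {p69, p70, p71} × {x20}, {p69, p70, p71} × {x21}, {p70} × {x19, x20, x21}, {p69, p71} × {x20, x21}, {p69, p71} × {x19, x20, x21}, {p69, p70, p71} × {x20, x21}, {p69, p70, p71} × {x19, x20, x21}}; |τ_{X×Y}| = 25.

Enumerate products U × V with U ∈ τ_X, V ∈ τ_Y (deduplicated):
  ∅ × ∅ = {} (∅)
  {p70} × {x20} = {(p70,x20)}
  {p70} × {x21} = {(p70,x21)}
  {p69, p71} × {x20} = {(p69,x20), (p71,x20)}
  {p69, p71} × {x21} = {(p69,x21), (p71,x21)}
  {p70} × {x20, x21} = {(p70,x20), (p70,x21)}
  {p69, p70, p71} × {x20} = {(p69,x20), (p70,x20), (p71,x20)}
  {p69, p70, p71} × {x21} = {(p69,x21), (p70,x21), (p71,x21)}
  {p70} × {x19, x20, x21} = {(p70,x19), (p70,x20), (p70,x21)}
  {p69, p71} × {x20, x21} = {(p69,x20), (p69,x21), (p71,x20), (p71,x21)}
  {p69, p71} × {x19, x20, x21} = {(p69,x19), (p69,x20), (p69,x21), (p71,x19), (p71,x20), (p71,x21)}
  {p69, p70, p71} × {x20, x21} = {(p69,x20), (p69,x21), (p70,x20), (p70,x21), (p71,x20), (p71,x21)}
  {p69, p70, p71} × {x19, x20, x21} = {(p69,x19), (p69,x20), (p69,x21), (p70,x19), (p70,x20), (p70,x21), (p71,x19), (p71,x20), (p71,x21)}
These 13 distinct sets form the basis B.
Close under arbitrary unions to get τ_{X×Y}; counting gives |τ_{X×Y}| = 25.
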